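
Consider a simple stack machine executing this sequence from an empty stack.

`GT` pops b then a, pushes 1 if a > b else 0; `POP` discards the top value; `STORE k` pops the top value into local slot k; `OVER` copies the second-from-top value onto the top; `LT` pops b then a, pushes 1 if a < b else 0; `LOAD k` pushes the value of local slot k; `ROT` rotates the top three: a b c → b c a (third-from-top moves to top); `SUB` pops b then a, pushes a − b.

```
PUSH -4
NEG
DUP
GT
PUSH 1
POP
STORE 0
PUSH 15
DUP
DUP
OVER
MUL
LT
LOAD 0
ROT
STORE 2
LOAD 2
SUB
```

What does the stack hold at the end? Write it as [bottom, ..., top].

[1, -15]

PUSH -4  [-4]
NEG      [4]
DUP      [4, 4]
GT       [0]
PUSH 1   [0, 1]
POP      [0]
STORE 0  []
PUSH 15  [15]
DUP      [15, 15]
DUP      [15, 15, 15]
OVER     [15, 15, 15, 15]
MUL      [15, 15, 225]
LT       [15, 1]
LOAD 0   [15, 1, 0]
ROT      [1, 0, 15]
STORE 2  [1, 0]
LOAD 2   [1, 0, 15]
SUB      [1, -15]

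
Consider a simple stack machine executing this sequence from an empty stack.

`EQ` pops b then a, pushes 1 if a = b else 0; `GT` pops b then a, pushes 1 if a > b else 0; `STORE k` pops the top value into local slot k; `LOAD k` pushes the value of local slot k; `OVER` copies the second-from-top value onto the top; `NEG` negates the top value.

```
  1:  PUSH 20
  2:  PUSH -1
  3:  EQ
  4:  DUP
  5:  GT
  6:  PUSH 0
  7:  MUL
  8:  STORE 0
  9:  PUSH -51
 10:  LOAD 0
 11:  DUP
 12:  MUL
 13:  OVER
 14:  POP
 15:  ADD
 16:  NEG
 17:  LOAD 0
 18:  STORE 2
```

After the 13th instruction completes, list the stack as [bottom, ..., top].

PUSH 20  -> [20]
PUSH -1  -> [20, -1]
EQ       -> [0]
DUP      -> [0, 0]
GT       -> [0]
PUSH 0   -> [0, 0]
MUL      -> [0]
STORE 0  -> []
PUSH -51 -> [-51]
LOAD 0   -> [-51, 0]
DUP      -> [-51, 0, 0]
MUL      -> [-51, 0]
OVER     -> [-51, 0, -51]

[-51, 0, -51]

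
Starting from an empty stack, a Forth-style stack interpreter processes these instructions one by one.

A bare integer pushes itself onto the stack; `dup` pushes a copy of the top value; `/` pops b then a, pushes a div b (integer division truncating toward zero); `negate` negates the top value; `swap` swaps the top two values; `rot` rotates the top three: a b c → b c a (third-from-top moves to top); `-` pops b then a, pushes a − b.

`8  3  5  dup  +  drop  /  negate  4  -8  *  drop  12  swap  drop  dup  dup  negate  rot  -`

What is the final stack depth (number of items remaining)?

2

8      : [8]
3      : [8, 3]
5      : [8, 3, 5]
dup    : [8, 3, 5, 5]
+      : [8, 3, 10]
drop   : [8, 3]
/      : [2]
negate : [-2]
4      : [-2, 4]
-8     : [-2, 4, -8]
*      : [-2, -32]
drop   : [-2]
12     : [-2, 12]
swap   : [12, -2]
drop   : [12]
dup    : [12, 12]
dup    : [12, 12, 12]
negate : [12, 12, -12]
rot    : [12, -12, 12]
-      : [12, -24]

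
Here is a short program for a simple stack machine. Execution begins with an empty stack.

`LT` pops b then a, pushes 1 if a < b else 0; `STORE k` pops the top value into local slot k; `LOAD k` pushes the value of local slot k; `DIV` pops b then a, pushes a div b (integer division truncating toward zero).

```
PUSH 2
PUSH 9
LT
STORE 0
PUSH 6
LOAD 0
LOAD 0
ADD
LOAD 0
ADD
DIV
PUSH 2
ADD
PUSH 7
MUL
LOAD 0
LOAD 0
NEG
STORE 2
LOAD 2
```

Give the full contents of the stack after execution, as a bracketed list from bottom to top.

PUSH 2   2
PUSH 9   2 9
LT       1
STORE 0  (empty)
PUSH 6   6
LOAD 0   6 1
LOAD 0   6 1 1
ADD      6 2
LOAD 0   6 2 1
ADD      6 3
DIV      2
PUSH 2   2 2
ADD      4
PUSH 7   4 7
MUL      28
LOAD 0   28 1
LOAD 0   28 1 1
NEG      28 1 -1
STORE 2  28 1
LOAD 2   28 1 -1

[28, 1, -1]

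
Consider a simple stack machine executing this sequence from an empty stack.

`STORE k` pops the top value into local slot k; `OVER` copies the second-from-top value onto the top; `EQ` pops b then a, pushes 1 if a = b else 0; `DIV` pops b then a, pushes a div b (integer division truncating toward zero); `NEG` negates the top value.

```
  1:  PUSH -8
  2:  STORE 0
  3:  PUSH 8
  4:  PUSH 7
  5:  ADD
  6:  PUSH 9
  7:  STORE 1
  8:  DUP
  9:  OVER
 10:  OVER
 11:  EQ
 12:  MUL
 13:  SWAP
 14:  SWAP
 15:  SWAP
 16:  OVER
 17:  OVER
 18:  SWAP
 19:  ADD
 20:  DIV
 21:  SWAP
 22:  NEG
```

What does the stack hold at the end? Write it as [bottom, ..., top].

PUSH -8  [-8]
STORE 0  []
PUSH 8   [8]
PUSH 7   [8, 7]
ADD      [15]
PUSH 9   [15, 9]
STORE 1  [15]
DUP      [15, 15]
OVER     [15, 15, 15]
OVER     [15, 15, 15, 15]
EQ       [15, 15, 1]
MUL      [15, 15]
SWAP     [15, 15]
SWAP     [15, 15]
SWAP     [15, 15]
OVER     [15, 15, 15]
OVER     [15, 15, 15, 15]
SWAP     [15, 15, 15, 15]
ADD      [15, 15, 30]
DIV      [15, 0]
SWAP     [0, 15]
NEG      [0, -15]

[0, -15]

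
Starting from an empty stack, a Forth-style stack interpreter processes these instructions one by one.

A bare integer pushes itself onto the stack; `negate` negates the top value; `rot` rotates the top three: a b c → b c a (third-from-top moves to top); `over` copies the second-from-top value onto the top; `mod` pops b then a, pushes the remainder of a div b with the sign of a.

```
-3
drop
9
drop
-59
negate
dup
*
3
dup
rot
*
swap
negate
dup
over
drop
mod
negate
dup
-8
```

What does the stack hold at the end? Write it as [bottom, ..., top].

-3     : -3
drop   : (empty)
9      : 9
drop   : (empty)
-59    : -59
negate : 59
dup    : 59 59
*      : 3481
3      : 3481 3
dup    : 3481 3 3
rot    : 3 3 3481
*      : 3 10443
swap   : 10443 3
negate : 10443 -3
dup    : 10443 -3 -3
over   : 10443 -3 -3 -3
drop   : 10443 -3 -3
mod    : 10443 0
negate : 10443 0
dup    : 10443 0 0
-8     : 10443 0 0 -8

[10443, 0, 0, -8]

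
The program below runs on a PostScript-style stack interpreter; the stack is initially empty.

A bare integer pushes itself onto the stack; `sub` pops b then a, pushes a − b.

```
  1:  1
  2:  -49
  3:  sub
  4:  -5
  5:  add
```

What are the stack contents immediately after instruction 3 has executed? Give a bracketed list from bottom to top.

1   → 1
-49 → 1 -49
sub → 50

[50]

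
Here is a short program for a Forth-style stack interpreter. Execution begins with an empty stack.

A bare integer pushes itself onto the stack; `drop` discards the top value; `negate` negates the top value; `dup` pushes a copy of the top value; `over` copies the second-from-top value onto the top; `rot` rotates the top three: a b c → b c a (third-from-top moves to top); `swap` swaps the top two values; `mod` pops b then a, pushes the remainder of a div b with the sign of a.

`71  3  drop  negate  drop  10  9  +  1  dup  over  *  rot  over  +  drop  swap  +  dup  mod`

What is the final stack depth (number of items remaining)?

1

71     : [71]
3      : [71, 3]
drop   : [71]
negate : [-71]
drop   : []
10     : [10]
9      : [10, 9]
+      : [19]
1      : [19, 1]
dup    : [19, 1, 1]
over   : [19, 1, 1, 1]
*      : [19, 1, 1]
rot    : [1, 1, 19]
over   : [1, 1, 19, 1]
+      : [1, 1, 20]
drop   : [1, 1]
swap   : [1, 1]
+      : [2]
dup    : [2, 2]
mod    : [0]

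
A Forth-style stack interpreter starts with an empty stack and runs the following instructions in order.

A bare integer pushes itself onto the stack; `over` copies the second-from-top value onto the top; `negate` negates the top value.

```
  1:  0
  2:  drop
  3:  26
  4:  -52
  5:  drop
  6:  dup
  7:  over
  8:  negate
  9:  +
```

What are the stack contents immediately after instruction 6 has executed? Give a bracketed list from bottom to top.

0    : 0
drop : (empty)
26   : 26
-52  : 26 -52
drop : 26
dup  : 26 26

[26, 26]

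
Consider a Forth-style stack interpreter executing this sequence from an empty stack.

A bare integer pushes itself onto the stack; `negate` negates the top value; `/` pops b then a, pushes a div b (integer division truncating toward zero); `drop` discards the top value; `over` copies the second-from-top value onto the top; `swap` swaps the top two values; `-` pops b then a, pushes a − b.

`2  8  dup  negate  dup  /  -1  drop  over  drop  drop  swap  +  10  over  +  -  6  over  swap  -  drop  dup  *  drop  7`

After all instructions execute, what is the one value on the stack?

2      -> 2
8      -> 2 8
dup    -> 2 8 8
negate -> 2 8 -8
dup    -> 2 8 -8 -8
/      -> 2 8 1
-1     -> 2 8 1 -1
drop   -> 2 8 1
over   -> 2 8 1 8
drop   -> 2 8 1
drop   -> 2 8
swap   -> 8 2
+      -> 10
10     -> 10 10
over   -> 10 10 10
+      -> 10 20
-      -> -10
6      -> -10 6
over   -> -10 6 -10
swap   -> -10 -10 6
-      -> -10 -16
drop   -> -10
dup    -> -10 -10
*      -> 100
drop   -> (empty)
7      -> 7

7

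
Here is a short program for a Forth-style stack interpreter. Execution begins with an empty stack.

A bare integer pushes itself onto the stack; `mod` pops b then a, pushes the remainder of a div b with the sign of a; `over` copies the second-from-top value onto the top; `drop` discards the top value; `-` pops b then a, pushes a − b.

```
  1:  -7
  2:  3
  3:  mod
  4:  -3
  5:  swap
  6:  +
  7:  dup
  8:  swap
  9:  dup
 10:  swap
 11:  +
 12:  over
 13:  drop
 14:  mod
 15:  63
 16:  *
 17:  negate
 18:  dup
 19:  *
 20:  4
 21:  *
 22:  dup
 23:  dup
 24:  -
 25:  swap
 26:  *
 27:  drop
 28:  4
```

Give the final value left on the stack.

4

-7     → [-7]
3      → [-7, 3]
mod    → [-1]
-3     → [-1, -3]
swap   → [-3, -1]
+      → [-4]
dup    → [-4, -4]
swap   → [-4, -4]
dup    → [-4, -4, -4]
swap   → [-4, -4, -4]
+      → [-4, -8]
over   → [-4, -8, -4]
drop   → [-4, -8]
mod    → [-4]
63     → [-4, 63]
*      → [-252]
negate → [252]
dup    → [252, 252]
*      → [63504]
4      → [63504, 4]
*      → [254016]
dup    → [254016, 254016]
dup    → [254016, 254016, 254016]
-      → [254016, 0]
swap   → [0, 254016]
*      → [0]
drop   → []
4      → [4]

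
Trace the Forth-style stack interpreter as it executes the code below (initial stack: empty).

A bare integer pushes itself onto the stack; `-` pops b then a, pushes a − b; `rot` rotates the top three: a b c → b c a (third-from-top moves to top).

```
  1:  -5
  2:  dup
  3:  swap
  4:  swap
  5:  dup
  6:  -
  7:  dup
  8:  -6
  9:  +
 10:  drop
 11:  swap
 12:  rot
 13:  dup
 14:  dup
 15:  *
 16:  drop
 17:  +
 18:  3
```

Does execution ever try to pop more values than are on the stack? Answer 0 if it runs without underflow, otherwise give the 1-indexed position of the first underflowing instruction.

12

-5   → -5
dup  → -5 -5
swap → -5 -5
swap → -5 -5
dup  → -5 -5 -5
-    → -5 0
dup  → -5 0 0
-6   → -5 0 0 -6
+    → -5 0 -6
drop → -5 0
swap → 0 -5
rot  — needs 3 operands, stack has 2 → underflow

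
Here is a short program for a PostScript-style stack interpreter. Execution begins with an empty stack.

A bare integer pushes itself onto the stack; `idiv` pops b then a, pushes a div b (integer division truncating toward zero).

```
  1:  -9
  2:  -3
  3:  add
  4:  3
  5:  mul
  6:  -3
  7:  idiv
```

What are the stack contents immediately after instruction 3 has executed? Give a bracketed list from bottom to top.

[-12]

-9  -> [-9]
-3  -> [-9, -3]
add -> [-12]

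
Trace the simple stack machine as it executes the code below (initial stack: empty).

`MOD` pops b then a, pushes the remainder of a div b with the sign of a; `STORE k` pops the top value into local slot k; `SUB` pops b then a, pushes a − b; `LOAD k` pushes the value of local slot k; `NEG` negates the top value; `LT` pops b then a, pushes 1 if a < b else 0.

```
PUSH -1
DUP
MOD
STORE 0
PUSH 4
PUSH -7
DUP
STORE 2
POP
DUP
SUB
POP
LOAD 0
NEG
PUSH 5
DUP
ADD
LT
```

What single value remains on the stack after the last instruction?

1

PUSH -1 → [-1]
DUP     → [-1, -1]
MOD     → [0]
STORE 0 → []
PUSH 4  → [4]
PUSH -7 → [4, -7]
DUP     → [4, -7, -7]
STORE 2 → [4, -7]
POP     → [4]
DUP     → [4, 4]
SUB     → [0]
POP     → []
LOAD 0  → [0]
NEG     → [0]
PUSH 5  → [0, 5]
DUP     → [0, 5, 5]
ADD     → [0, 10]
LT      → [1]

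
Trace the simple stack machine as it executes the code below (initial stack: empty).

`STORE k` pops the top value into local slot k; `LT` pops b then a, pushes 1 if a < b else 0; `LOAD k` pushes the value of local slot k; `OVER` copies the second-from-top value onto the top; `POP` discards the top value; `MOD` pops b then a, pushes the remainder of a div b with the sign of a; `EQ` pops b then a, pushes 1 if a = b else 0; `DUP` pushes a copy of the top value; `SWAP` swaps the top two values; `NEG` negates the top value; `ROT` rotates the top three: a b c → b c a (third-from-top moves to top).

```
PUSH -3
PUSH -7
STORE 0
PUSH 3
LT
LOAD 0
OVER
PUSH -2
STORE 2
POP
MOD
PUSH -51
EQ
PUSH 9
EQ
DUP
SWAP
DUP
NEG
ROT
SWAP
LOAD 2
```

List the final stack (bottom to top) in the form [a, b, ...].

PUSH -3  -> [-3]
PUSH -7  -> [-3, -7]
STORE 0  -> [-3]
PUSH 3   -> [-3, 3]
LT       -> [1]
LOAD 0   -> [1, -7]
OVER     -> [1, -7, 1]
PUSH -2  -> [1, -7, 1, -2]
STORE 2  -> [1, -7, 1]
POP      -> [1, -7]
MOD      -> [1]
PUSH -51 -> [1, -51]
EQ       -> [0]
PUSH 9   -> [0, 9]
EQ       -> [0]
DUP      -> [0, 0]
SWAP     -> [0, 0]
DUP      -> [0, 0, 0]
NEG      -> [0, 0, 0]
ROT      -> [0, 0, 0]
SWAP     -> [0, 0, 0]
LOAD 2   -> [0, 0, 0, -2]

[0, 0, 0, -2]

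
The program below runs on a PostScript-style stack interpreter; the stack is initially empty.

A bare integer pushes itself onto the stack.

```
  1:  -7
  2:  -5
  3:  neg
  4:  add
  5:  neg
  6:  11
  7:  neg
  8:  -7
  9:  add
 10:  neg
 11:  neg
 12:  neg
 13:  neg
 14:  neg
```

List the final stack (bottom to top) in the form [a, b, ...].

-7  → -7
-5  → -7 -5
neg → -7 5
add → -2
neg → 2
11  → 2 11
neg → 2 -11
-7  → 2 -11 -7
add → 2 -18
neg → 2 18
neg → 2 -18
neg → 2 18
neg → 2 -18
neg → 2 18

[2, 18]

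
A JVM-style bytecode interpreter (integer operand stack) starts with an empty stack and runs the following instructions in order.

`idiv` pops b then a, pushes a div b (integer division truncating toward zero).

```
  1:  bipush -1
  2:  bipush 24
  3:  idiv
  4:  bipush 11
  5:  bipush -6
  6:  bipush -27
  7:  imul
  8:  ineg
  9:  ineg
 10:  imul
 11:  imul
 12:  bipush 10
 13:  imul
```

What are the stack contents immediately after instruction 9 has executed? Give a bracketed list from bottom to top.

bipush -1  → [-1]
bipush 24  → [-1, 24]
idiv       → [0]
bipush 11  → [0, 11]
bipush -6  → [0, 11, -6]
bipush -27 → [0, 11, -6, -27]
imul       → [0, 11, 162]
ineg       → [0, 11, -162]
ineg       → [0, 11, 162]

[0, 11, 162]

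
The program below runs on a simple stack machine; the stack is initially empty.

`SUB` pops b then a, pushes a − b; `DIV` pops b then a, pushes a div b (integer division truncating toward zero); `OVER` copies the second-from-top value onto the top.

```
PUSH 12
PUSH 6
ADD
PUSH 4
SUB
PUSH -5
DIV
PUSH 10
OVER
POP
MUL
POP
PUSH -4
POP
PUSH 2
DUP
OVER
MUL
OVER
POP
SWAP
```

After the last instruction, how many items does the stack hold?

2

PUSH 12 → [12]
PUSH 6  → [12, 6]
ADD     → [18]
PUSH 4  → [18, 4]
SUB     → [14]
PUSH -5 → [14, -5]
DIV     → [-2]
PUSH 10 → [-2, 10]
OVER    → [-2, 10, -2]
POP     → [-2, 10]
MUL     → [-20]
POP     → []
PUSH -4 → [-4]
POP     → []
PUSH 2  → [2]
DUP     → [2, 2]
OVER    → [2, 2, 2]
MUL     → [2, 4]
OVER    → [2, 4, 2]
POP     → [2, 4]
SWAP    → [4, 2]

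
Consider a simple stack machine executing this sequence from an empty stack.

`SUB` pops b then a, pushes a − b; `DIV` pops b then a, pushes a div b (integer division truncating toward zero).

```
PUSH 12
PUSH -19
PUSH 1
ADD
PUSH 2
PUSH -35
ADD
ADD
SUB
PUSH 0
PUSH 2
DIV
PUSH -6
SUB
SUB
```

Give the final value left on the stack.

57

PUSH 12  -> [12]
PUSH -19 -> [12, -19]
PUSH 1   -> [12, -19, 1]
ADD      -> [12, -18]
PUSH 2   -> [12, -18, 2]
PUSH -35 -> [12, -18, 2, -35]
ADD      -> [12, -18, -33]
ADD      -> [12, -51]
SUB      -> [63]
PUSH 0   -> [63, 0]
PUSH 2   -> [63, 0, 2]
DIV      -> [63, 0]
PUSH -6  -> [63, 0, -6]
SUB      -> [63, 6]
SUB      -> [57]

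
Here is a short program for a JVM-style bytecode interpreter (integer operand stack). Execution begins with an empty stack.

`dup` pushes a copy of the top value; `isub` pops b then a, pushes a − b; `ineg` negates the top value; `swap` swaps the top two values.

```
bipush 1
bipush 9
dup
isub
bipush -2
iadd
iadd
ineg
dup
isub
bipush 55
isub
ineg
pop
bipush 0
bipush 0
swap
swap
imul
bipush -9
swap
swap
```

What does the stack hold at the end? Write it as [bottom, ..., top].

[0, -9]

bipush 1   1
bipush 9   1 9
dup        1 9 9
isub       1 0
bipush -2  1 0 -2
iadd       1 -2
iadd       -1
ineg       1
dup        1 1
isub       0
bipush 55  0 55
isub       -55
ineg       55
pop        (empty)
bipush 0   0
bipush 0   0 0
swap       0 0
swap       0 0
imul       0
bipush -9  0 -9
swap       -9 0
swap       0 -9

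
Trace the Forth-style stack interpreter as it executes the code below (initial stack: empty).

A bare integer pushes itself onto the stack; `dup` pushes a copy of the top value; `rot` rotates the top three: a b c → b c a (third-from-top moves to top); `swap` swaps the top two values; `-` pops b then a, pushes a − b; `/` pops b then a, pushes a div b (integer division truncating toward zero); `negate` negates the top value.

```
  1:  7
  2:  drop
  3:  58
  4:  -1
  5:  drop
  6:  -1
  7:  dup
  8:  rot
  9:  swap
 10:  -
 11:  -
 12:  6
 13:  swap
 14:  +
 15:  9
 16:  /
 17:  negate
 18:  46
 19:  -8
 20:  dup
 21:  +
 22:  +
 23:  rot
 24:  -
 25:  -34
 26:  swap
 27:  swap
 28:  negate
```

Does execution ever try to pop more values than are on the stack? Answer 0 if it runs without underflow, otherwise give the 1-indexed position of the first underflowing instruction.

23

7       [7]
drop    []
58      [58]
-1      [58, -1]
drop    [58]
-1      [58, -1]
dup     [58, -1, -1]
rot     [-1, -1, 58]
swap    [-1, 58, -1]
-       [-1, 59]
-       [-60]
6       [-60, 6]
swap    [6, -60]
+       [-54]
9       [-54, 9]
/       [-6]
negate  [6]
46      [6, 46]
-8      [6, 46, -8]
dup     [6, 46, -8, -8]
+       [6, 46, -16]
+       [6, 30]
rot  — needs 3 operands, stack has 2 → underflow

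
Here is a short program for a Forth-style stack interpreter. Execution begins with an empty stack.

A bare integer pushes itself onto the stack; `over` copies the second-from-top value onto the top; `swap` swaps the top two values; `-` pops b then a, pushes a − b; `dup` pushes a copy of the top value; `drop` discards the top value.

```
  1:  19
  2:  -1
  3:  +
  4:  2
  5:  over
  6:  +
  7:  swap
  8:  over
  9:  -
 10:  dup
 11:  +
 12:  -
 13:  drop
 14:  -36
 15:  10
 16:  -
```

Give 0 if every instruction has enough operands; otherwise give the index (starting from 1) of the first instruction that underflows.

0

19   -> 19
-1   -> 19 -1
+    -> 18
2    -> 18 2
over -> 18 2 18
+    -> 18 20
swap -> 20 18
over -> 20 18 20
-    -> 20 -2
dup  -> 20 -2 -2
+    -> 20 -4
-    -> 24
drop -> (empty)
-36  -> -36
10   -> -36 10
-    -> -46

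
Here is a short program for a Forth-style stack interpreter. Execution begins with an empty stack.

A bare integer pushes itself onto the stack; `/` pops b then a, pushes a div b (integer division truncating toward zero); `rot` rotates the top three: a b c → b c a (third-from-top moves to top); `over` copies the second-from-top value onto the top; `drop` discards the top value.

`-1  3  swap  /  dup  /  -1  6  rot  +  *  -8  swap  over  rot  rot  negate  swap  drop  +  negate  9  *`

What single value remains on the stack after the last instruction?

-1      -1
3       -1 3
swap    3 -1
/       -3
dup     -3 -3
/       1
-1      1 -1
6       1 -1 6
rot     -1 6 1
+       -1 7
*       -7
-8      -7 -8
swap    -8 -7
over    -8 -7 -8
rot     -7 -8 -8
rot     -8 -8 -7
negate  -8 -8 7
swap    -8 7 -8
drop    -8 7
+       -1
negate  1
9       1 9
*       9

9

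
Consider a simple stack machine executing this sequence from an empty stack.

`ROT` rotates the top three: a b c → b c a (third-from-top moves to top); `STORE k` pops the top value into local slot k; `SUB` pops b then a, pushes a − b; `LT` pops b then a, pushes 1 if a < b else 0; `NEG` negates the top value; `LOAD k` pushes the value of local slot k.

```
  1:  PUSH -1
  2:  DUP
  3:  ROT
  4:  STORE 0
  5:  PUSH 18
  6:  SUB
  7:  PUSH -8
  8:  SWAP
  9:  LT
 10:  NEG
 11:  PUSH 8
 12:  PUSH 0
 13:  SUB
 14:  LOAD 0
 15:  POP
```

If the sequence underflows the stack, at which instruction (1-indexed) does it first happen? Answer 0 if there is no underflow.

3

PUSH -1 -> [-1]
DUP     -> [-1, -1]
ROT  — needs 3 operands, stack has 2 → underflow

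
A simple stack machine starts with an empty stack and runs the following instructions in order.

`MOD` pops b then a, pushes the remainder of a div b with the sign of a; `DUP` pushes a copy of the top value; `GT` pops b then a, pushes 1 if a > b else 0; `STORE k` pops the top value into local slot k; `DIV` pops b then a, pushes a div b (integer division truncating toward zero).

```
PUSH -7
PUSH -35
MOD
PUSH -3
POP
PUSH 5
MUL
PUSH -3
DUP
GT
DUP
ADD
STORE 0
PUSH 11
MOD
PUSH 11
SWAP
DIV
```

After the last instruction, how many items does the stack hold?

1

PUSH -7  : [-7]
PUSH -35 : [-7, -35]
MOD      : [-7]
PUSH -3  : [-7, -3]
POP      : [-7]
PUSH 5   : [-7, 5]
MUL      : [-35]
PUSH -3  : [-35, -3]
DUP      : [-35, -3, -3]
GT       : [-35, 0]
DUP      : [-35, 0, 0]
ADD      : [-35, 0]
STORE 0  : [-35]
PUSH 11  : [-35, 11]
MOD      : [-2]
PUSH 11  : [-2, 11]
SWAP     : [11, -2]
DIV      : [-5]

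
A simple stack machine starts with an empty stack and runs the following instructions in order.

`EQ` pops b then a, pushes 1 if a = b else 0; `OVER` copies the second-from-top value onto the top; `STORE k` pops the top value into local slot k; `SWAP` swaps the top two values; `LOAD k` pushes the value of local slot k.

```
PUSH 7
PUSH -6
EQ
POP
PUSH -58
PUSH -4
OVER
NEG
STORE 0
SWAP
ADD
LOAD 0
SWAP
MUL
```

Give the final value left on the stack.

-3596

PUSH 7   : 7
PUSH -6  : 7 -6
EQ       : 0
POP      : (empty)
PUSH -58 : -58
PUSH -4  : -58 -4
OVER     : -58 -4 -58
NEG      : -58 -4 58
STORE 0  : -58 -4
SWAP     : -4 -58
ADD      : -62
LOAD 0   : -62 58
SWAP     : 58 -62
MUL      : -3596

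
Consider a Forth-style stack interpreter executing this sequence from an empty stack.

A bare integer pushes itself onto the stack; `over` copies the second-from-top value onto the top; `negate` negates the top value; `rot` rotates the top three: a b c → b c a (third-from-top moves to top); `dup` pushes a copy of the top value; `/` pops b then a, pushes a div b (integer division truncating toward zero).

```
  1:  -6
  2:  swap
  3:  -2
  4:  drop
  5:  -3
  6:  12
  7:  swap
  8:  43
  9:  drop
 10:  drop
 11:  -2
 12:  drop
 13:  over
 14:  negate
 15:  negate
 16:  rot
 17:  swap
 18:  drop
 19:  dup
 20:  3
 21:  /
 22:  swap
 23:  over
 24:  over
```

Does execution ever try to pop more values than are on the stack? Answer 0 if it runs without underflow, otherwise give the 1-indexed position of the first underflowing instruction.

-6 → -6
swap  — needs 2 operands, stack has 1 → underflow

2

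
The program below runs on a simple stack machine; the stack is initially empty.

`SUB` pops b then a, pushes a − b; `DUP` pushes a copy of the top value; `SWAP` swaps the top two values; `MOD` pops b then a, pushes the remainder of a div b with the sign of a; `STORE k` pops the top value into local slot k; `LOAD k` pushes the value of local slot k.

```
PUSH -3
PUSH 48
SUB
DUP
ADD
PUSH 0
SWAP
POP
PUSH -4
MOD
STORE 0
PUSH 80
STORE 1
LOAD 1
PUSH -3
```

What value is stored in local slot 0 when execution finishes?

0

PUSH -3  [-3]
PUSH 48  [-3, 48]
SUB      [-51]
DUP      [-51, -51]
ADD      [-102]
PUSH 0   [-102, 0]
SWAP     [0, -102]
POP      [0]
PUSH -4  [0, -4]
MOD      [0]
STORE 0  []
PUSH 80  [80]
STORE 1  []
LOAD 1   [80]
PUSH -3  [80, -3]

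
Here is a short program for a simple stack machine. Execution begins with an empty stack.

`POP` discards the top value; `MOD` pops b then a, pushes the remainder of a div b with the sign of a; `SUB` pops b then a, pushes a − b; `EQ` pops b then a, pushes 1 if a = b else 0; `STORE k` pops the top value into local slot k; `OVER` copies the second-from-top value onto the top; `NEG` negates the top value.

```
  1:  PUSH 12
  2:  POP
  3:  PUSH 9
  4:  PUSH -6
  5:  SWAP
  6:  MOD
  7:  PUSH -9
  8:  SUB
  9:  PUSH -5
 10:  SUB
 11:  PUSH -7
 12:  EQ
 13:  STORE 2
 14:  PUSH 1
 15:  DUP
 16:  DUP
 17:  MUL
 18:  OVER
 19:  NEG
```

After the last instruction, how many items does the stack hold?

3

PUSH 12 → 12
POP     → (empty)
PUSH 9  → 9
PUSH -6 → 9 -6
SWAP    → -6 9
MOD     → -6
PUSH -9 → -6 -9
SUB     → 3
PUSH -5 → 3 -5
SUB     → 8
PUSH -7 → 8 -7
EQ      → 0
STORE 2 → (empty)
PUSH 1  → 1
DUP     → 1 1
DUP     → 1 1 1
MUL     → 1 1
OVER    → 1 1 1
NEG     → 1 1 -1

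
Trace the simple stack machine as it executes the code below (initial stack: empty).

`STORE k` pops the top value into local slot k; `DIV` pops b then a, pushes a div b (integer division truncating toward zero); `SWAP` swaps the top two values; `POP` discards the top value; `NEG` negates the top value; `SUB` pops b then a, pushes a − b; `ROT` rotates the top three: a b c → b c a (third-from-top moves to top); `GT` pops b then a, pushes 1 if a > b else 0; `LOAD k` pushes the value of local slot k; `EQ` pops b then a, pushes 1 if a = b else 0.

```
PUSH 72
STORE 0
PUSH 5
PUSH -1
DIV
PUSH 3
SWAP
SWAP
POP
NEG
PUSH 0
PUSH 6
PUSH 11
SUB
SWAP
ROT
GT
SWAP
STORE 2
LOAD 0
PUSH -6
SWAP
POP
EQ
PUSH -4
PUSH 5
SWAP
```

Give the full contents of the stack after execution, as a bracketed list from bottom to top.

PUSH 72  [72]
STORE 0  []
PUSH 5   [5]
PUSH -1  [5, -1]
DIV      [-5]
PUSH 3   [-5, 3]
SWAP     [3, -5]
SWAP     [-5, 3]
POP      [-5]
NEG      [5]
PUSH 0   [5, 0]
PUSH 6   [5, 0, 6]
PUSH 11  [5, 0, 6, 11]
SUB      [5, 0, -5]
SWAP     [5, -5, 0]
ROT      [-5, 0, 5]
GT       [-5, 0]
SWAP     [0, -5]
STORE 2  [0]
LOAD 0   [0, 72]
PUSH -6  [0, 72, -6]
SWAP     [0, -6, 72]
POP      [0, -6]
EQ       [0]
PUSH -4  [0, -4]
PUSH 5   [0, -4, 5]
SWAP     [0, 5, -4]

[0, 5, -4]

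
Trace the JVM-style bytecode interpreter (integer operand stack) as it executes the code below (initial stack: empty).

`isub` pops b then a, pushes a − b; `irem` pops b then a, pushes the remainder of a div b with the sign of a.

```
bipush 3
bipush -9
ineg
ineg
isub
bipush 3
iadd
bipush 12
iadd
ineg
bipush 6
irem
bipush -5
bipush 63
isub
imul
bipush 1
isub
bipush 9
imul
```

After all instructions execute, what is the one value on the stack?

1827

bipush 3  → [3]
bipush -9 → [3, -9]
ineg      → [3, 9]
ineg      → [3, -9]
isub      → [12]
bipush 3  → [12, 3]
iadd      → [15]
bipush 12 → [15, 12]
iadd      → [27]
ineg      → [-27]
bipush 6  → [-27, 6]
irem      → [-3]
bipush -5 → [-3, -5]
bipush 63 → [-3, -5, 63]
isub      → [-3, -68]
imul      → [204]
bipush 1  → [204, 1]
isub      → [203]
bipush 9  → [203, 9]
imul      → [1827]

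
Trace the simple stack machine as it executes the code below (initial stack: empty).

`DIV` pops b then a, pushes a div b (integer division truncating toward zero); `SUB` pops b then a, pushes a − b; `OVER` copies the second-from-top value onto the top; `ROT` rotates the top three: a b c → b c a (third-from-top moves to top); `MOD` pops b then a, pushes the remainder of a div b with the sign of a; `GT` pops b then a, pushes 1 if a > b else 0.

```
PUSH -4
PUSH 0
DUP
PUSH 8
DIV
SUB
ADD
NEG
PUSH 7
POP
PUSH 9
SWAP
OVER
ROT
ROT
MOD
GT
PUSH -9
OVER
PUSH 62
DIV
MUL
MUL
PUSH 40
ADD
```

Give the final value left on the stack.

PUSH -4 : -4
PUSH 0  : -4 0
DUP     : -4 0 0
PUSH 8  : -4 0 0 8
DIV     : -4 0 0
SUB     : -4 0
ADD     : -4
NEG     : 4
PUSH 7  : 4 7
POP     : 4
PUSH 9  : 4 9
SWAP    : 9 4
OVER    : 9 4 9
ROT     : 4 9 9
ROT     : 9 9 4
MOD     : 9 1
GT      : 1
PUSH -9 : 1 -9
OVER    : 1 -9 1
PUSH 62 : 1 -9 1 62
DIV     : 1 -9 0
MUL     : 1 0
MUL     : 0
PUSH 40 : 0 40
ADD     : 40

40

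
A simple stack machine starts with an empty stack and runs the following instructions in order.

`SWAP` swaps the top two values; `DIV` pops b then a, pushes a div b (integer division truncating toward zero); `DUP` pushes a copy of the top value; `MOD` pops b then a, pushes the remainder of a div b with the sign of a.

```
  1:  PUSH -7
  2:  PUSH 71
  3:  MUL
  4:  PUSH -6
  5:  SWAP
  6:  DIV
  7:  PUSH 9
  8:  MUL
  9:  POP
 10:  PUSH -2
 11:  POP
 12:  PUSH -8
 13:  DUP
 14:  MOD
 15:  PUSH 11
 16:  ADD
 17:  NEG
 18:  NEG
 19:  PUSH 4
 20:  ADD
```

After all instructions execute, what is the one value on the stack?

15

PUSH -7  [-7]
PUSH 71  [-7, 71]
MUL      [-497]
PUSH -6  [-497, -6]
SWAP     [-6, -497]
DIV      [0]
PUSH 9   [0, 9]
MUL      [0]
POP      []
PUSH -2  [-2]
POP      []
PUSH -8  [-8]
DUP      [-8, -8]
MOD      [0]
PUSH 11  [0, 11]
ADD      [11]
NEG      [-11]
NEG      [11]
PUSH 4   [11, 4]
ADD      [15]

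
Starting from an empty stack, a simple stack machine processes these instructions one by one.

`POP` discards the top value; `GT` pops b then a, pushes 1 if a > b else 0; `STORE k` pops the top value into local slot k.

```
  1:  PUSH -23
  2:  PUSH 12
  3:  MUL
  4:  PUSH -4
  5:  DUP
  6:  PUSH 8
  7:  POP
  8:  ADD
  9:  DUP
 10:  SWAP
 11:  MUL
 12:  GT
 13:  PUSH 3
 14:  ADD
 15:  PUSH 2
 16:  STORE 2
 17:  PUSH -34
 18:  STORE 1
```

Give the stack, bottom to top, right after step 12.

PUSH -23 : -23
PUSH 12  : -23 12
MUL      : -276
PUSH -4  : -276 -4
DUP      : -276 -4 -4
PUSH 8   : -276 -4 -4 8
POP      : -276 -4 -4
ADD      : -276 -8
DUP      : -276 -8 -8
SWAP     : -276 -8 -8
MUL      : -276 64
GT       : 0

[0]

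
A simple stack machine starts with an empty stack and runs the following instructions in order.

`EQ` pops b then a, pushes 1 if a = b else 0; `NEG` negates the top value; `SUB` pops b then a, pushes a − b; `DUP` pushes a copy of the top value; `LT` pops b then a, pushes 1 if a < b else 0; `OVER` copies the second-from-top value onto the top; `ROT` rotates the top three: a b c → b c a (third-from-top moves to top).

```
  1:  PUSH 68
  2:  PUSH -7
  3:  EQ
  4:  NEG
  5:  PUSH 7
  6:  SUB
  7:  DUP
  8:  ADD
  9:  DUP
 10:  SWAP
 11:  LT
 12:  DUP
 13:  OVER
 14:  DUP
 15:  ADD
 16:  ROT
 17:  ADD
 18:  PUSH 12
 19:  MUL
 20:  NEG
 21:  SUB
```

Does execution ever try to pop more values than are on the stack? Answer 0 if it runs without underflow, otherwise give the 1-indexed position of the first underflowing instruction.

PUSH 68  68
PUSH -7  68 -7
EQ       0
NEG      0
PUSH 7   0 7
SUB      -7
DUP      -7 -7
ADD      -14
DUP      -14 -14
SWAP     -14 -14
LT       0
DUP      0 0
OVER     0 0 0
DUP      0 0 0 0
ADD      0 0 0
ROT      0 0 0
ADD      0 0
PUSH 12  0 0 12
MUL      0 0
NEG      0 0
SUB      0

0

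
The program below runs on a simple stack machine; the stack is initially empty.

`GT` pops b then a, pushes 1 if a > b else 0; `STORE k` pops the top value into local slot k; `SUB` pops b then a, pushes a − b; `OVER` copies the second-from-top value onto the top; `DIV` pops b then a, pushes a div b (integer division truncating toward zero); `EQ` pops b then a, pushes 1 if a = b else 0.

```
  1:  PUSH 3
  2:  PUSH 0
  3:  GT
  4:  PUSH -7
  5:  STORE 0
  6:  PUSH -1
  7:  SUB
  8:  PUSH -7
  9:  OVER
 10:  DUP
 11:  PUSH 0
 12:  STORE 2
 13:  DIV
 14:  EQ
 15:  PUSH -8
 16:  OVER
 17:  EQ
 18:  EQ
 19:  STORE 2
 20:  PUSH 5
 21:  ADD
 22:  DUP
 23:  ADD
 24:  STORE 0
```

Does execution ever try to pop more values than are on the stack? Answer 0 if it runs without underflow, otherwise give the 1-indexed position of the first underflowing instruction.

PUSH 3  : 3
PUSH 0  : 3 0
GT      : 1
PUSH -7 : 1 -7
STORE 0 : 1
PUSH -1 : 1 -1
SUB     : 2
PUSH -7 : 2 -7
OVER    : 2 -7 2
DUP     : 2 -7 2 2
PUSH 0  : 2 -7 2 2 0
STORE 2 : 2 -7 2 2
DIV     : 2 -7 1
EQ      : 2 0
PUSH -8 : 2 0 -8
OVER    : 2 0 -8 0
EQ      : 2 0 0
EQ      : 2 1
STORE 2 : 2
PUSH 5  : 2 5
ADD     : 7
DUP     : 7 7
ADD     : 14
STORE 0 : (empty)

0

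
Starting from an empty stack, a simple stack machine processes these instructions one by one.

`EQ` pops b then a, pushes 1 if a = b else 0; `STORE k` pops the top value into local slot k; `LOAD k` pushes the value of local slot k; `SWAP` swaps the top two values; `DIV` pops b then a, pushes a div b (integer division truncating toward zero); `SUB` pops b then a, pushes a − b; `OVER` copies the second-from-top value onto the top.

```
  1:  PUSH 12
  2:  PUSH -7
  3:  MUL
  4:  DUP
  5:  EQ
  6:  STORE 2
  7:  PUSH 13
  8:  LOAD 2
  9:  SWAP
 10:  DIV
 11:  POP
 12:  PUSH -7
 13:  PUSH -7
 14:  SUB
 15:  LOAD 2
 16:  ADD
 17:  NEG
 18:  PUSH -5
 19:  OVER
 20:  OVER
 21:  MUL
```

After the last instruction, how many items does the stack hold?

3

PUSH 12  [12]
PUSH -7  [12, -7]
MUL      [-84]
DUP      [-84, -84]
EQ       [1]
STORE 2  []
PUSH 13  [13]
LOAD 2   [13, 1]
SWAP     [1, 13]
DIV      [0]
POP      []
PUSH -7  [-7]
PUSH -7  [-7, -7]
SUB      [0]
LOAD 2   [0, 1]
ADD      [1]
NEG      [-1]
PUSH -5  [-1, -5]
OVER     [-1, -5, -1]
OVER     [-1, -5, -1, -5]
MUL      [-1, -5, 5]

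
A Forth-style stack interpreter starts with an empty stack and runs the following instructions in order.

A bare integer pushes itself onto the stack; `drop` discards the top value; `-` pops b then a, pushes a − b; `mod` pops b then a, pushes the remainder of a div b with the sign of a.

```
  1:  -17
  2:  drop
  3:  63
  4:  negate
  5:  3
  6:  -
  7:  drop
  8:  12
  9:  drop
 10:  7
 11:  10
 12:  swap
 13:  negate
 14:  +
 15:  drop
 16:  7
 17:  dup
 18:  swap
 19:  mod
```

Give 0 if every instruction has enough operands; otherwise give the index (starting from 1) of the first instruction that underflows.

-17    → -17
drop   → (empty)
63     → 63
negate → -63
3      → -63 3
-      → -66
drop   → (empty)
12     → 12
drop   → (empty)
7      → 7
10     → 7 10
swap   → 10 7
negate → 10 -7
+      → 3
drop   → (empty)
7      → 7
dup    → 7 7
swap   → 7 7
mod    → 0

0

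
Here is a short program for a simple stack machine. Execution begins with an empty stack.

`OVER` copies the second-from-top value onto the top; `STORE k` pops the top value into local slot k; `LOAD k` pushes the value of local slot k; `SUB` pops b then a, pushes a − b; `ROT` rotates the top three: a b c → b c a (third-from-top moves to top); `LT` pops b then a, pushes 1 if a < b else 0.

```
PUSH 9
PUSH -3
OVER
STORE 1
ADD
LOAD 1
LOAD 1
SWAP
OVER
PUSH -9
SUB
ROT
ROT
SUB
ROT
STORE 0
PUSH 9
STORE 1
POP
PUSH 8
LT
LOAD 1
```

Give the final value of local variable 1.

9

PUSH 9   [9]
PUSH -3  [9, -3]
OVER     [9, -3, 9]
STORE 1  [9, -3]
ADD      [6]
LOAD 1   [6, 9]
LOAD 1   [6, 9, 9]
SWAP     [6, 9, 9]
OVER     [6, 9, 9, 9]
PUSH -9  [6, 9, 9, 9, -9]
SUB      [6, 9, 9, 18]
ROT      [6, 9, 18, 9]
ROT      [6, 18, 9, 9]
SUB      [6, 18, 0]
ROT      [18, 0, 6]
STORE 0  [18, 0]
PUSH 9   [18, 0, 9]
STORE 1  [18, 0]
POP      [18]
PUSH 8   [18, 8]
LT       [0]
LOAD 1   [0, 9]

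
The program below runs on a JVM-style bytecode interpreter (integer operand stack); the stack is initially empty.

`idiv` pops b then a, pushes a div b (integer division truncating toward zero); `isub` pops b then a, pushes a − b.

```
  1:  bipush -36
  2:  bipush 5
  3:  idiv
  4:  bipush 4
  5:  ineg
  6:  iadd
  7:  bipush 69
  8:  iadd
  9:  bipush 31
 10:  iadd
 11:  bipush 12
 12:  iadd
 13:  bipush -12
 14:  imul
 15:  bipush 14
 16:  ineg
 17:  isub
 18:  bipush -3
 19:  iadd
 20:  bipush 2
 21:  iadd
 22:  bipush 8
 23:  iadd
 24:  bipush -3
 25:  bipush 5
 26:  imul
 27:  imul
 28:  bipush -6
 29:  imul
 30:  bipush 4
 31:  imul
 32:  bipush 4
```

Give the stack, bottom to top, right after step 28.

[17865, -6]

bipush -36 : [-36]
bipush 5   : [-36, 5]
idiv       : [-7]
bipush 4   : [-7, 4]
ineg       : [-7, -4]
iadd       : [-11]
bipush 69  : [-11, 69]
iadd       : [58]
bipush 31  : [58, 31]
iadd       : [89]
bipush 12  : [89, 12]
iadd       : [101]
bipush -12 : [101, -12]
imul       : [-1212]
bipush 14  : [-1212, 14]
ineg       : [-1212, -14]
isub       : [-1198]
bipush -3  : [-1198, -3]
iadd       : [-1201]
bipush 2   : [-1201, 2]
iadd       : [-1199]
bipush 8   : [-1199, 8]
iadd       : [-1191]
bipush -3  : [-1191, -3]
bipush 5   : [-1191, -3, 5]
imul       : [-1191, -15]
imul       : [17865]
bipush -6  : [17865, -6]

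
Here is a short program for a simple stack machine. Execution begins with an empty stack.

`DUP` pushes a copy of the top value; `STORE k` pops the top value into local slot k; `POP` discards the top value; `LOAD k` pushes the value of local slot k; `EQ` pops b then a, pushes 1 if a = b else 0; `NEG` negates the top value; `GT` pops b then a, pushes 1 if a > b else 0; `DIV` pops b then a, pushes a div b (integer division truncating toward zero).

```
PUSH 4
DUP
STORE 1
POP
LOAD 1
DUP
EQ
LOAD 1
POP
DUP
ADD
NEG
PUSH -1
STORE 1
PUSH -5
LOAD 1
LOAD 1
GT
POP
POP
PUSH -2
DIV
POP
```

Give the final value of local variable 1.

PUSH 4  -> 4
DUP     -> 4 4
STORE 1 -> 4
POP     -> (empty)
LOAD 1  -> 4
DUP     -> 4 4
EQ      -> 1
LOAD 1  -> 1 4
POP     -> 1
DUP     -> 1 1
ADD     -> 2
NEG     -> -2
PUSH -1 -> -2 -1
STORE 1 -> -2
PUSH -5 -> -2 -5
LOAD 1  -> -2 -5 -1
LOAD 1  -> -2 -5 -1 -1
GT      -> -2 -5 0
POP     -> -2 -5
POP     -> -2
PUSH -2 -> -2 -2
DIV     -> 1
POP     -> (empty)

-1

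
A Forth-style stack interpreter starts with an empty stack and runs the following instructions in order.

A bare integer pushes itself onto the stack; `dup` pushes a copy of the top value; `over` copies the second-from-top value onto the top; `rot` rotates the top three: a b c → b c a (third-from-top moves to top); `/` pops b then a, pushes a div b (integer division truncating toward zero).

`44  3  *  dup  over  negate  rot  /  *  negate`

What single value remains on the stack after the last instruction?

132

44     -> [44]
3      -> [44, 3]
*      -> [132]
dup    -> [132, 132]
over   -> [132, 132, 132]
negate -> [132, 132, -132]
rot    -> [132, -132, 132]
/      -> [132, -1]
*      -> [-132]
negate -> [132]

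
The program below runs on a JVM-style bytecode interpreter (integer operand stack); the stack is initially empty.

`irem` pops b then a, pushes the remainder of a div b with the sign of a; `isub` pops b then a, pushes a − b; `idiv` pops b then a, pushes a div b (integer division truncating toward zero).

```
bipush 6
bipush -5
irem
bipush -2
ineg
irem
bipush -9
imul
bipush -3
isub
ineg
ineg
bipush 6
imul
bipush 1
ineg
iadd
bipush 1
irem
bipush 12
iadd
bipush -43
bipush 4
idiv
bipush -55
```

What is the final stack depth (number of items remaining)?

3

bipush 6    [6]
bipush -5   [6, -5]
irem        [1]
bipush -2   [1, -2]
ineg        [1, 2]
irem        [1]
bipush -9   [1, -9]
imul        [-9]
bipush -3   [-9, -3]
isub        [-6]
ineg        [6]
ineg        [-6]
bipush 6    [-6, 6]
imul        [-36]
bipush 1    [-36, 1]
ineg        [-36, -1]
iadd        [-37]
bipush 1    [-37, 1]
irem        [0]
bipush 12   [0, 12]
iadd        [12]
bipush -43  [12, -43]
bipush 4    [12, -43, 4]
idiv        [12, -10]
bipush -55  [12, -10, -55]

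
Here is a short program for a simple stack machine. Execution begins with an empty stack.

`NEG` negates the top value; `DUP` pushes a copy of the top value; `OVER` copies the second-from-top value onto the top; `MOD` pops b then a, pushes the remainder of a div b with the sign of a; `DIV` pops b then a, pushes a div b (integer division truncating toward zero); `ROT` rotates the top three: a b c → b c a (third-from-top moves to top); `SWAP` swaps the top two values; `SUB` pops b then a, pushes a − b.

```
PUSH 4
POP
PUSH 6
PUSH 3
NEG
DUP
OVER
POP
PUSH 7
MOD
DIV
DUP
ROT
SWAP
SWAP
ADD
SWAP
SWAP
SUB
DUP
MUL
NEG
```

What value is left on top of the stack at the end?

-36

PUSH 4  [4]
POP     []
PUSH 6  [6]
PUSH 3  [6, 3]
NEG     [6, -3]
DUP     [6, -3, -3]
OVER    [6, -3, -3, -3]
POP     [6, -3, -3]
PUSH 7  [6, -3, -3, 7]
MOD     [6, -3, -3]
DIV     [6, 1]
DUP     [6, 1, 1]
ROT     [1, 1, 6]
SWAP    [1, 6, 1]
SWAP    [1, 1, 6]
ADD     [1, 7]
SWAP    [7, 1]
SWAP    [1, 7]
SUB     [-6]
DUP     [-6, -6]
MUL     [36]
NEG     [-36]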